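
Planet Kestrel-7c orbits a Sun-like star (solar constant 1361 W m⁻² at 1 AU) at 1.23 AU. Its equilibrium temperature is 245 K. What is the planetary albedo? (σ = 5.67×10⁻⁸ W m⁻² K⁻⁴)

A ≈ 0.09

Flux at 1.23 AU: S = 1361/1.23² = 900 W m⁻².
From T_eq⁴ = S(1−A)/(4σ): 1−A = 4σT_eq⁴/S.
1−A = 4 × 5.67×10⁻⁸ × (245)⁴ / 900 = 0.908.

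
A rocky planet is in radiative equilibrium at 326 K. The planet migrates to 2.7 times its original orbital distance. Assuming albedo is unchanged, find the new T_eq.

T_eq ≈ 198 K

T_eq ∝ L^(1/4) · d^(−1/2).
T′ = 326 / 2.7^(1/2) = 198 K.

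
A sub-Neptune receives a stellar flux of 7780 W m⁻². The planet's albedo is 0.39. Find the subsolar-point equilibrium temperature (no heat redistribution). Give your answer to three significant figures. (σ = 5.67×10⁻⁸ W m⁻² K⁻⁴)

T_ss ≈ 538 K

At the subsolar point the surface absorbs S(1−A) and emits σT⁴ per unit area — no factor of 4, since only the local patch is in balance.
T = [7780 × 0.61 / 5.67×10⁻⁸]^(1/4) = (8.37×10¹⁰)^(1/4) = 538 K.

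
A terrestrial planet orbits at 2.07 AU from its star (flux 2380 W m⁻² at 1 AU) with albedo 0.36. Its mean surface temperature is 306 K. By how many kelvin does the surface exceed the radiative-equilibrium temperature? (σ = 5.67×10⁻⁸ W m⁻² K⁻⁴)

ΔT ≈ 107.0 K

S = 2380/2.07² = 555.4 W m⁻².
T_eq = [S(1−A)/(4σ)]^(1/4) = [555.4×0.64/(4×5.67×10⁻⁸)]^(1/4) = 199.0 K.
ΔT = T_surf − T_eq = 306 − 199.0.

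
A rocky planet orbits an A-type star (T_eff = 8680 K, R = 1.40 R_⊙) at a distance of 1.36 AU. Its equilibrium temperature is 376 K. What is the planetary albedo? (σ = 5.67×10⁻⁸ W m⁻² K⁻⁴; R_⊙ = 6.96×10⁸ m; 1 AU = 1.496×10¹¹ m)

R_⋆ = 1.40 × 6.96×10⁸ = 9.74×10⁸ m.
d = 1.36 AU = 2.03×10¹¹ m.
L = 4πR_⋆²σT_⋆⁴ = 4π(9.74×10⁸)² × 5.67×10⁻⁸ × (8680)⁴ = 3.84×10²⁷ W.
S = L/(4πd²) = 7380 W m⁻².
From T_eq⁴ = S(1−A)/(4σ): 1−A = 4σT_eq⁴/S.
1−A = 4 × 5.67×10⁻⁸ × (376)⁴ / 7380 = 0.614.

A ≈ 0.39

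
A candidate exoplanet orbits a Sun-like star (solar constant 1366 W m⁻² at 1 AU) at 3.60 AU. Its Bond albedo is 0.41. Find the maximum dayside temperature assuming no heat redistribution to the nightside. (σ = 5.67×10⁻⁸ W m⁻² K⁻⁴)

T_ss ≈ 182 K

Flux at 3.60 AU: S = 1366/3.60² = 105 W m⁻².
With no redistribution each surface element balances locally: S(1−A) = σT⁴.
T = [105 × 0.59 / 5.67×10⁻⁸]^(1/4) = (1.10×10⁹)^(1/4) = 182 K.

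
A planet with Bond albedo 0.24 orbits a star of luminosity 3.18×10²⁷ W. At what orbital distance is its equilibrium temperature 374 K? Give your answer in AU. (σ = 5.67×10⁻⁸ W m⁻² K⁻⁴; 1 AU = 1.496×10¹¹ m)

From T_eq⁴ = L(1−A)/(16πσd²): d = √[L(1−A)/(16πσT_eq⁴)].
d = √[3.18×10²⁷ × 0.76 / (16π × 5.67×10⁻⁸ × (374)⁴)] = 2.08×10¹¹ m = 1.39 AU.

d ≈ 1.39 AU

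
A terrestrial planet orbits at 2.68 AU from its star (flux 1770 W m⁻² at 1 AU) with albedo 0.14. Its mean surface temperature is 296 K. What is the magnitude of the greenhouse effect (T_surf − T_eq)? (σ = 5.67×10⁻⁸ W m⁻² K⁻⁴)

S = 1770/2.68² = 246.4 W m⁻².
T_eq = [S(1−A)/(4σ)]^(1/4) = [246.4×0.86/(4×5.67×10⁻⁸)]^(1/4) = 174.8 K.
ΔT = T_surf − T_eq = 296 − 174.8.

ΔT ≈ 121.2 K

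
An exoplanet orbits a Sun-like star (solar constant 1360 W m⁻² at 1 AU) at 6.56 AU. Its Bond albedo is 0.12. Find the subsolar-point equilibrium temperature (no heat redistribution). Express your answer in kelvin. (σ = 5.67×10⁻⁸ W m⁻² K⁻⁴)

T_ss ≈ 149 K

Flux at 6.56 AU: S = 1360/6.56² = 31.6 W m⁻².
At the subsolar point the surface absorbs S(1−A) and emits σT⁴ per unit area — no factor of 4, since only the local patch is in balance.
T = [31.6 × 0.88 / 5.67×10⁻⁸]^(1/4) = (4.90×10⁸)^(1/4) = 149 K.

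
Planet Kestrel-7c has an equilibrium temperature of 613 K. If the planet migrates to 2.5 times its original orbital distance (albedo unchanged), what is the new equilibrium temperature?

T_eq ∝ L^(1/4) · d^(−1/2).
T′ = 613 / 2.5^(1/2) = 388 K.

T_eq ≈ 388 K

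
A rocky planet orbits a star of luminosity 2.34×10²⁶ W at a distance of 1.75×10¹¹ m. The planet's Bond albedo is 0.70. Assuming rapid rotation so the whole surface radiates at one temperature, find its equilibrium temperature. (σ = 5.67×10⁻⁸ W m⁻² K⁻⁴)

T_eq ≈ 168 K

Flux: S = L/(4πd²) = 2.34×10²⁶/(4π×(1.75×10¹¹)²) = 608 W m⁻².
Energy balance: absorbed = emitted ⇒ πR²·S(1−A) = 4πR²·σT_eq⁴, so T_eq⁴ = S(1−A)/(4σ).
T_eq = [608 × 0.30 / (4 × 5.67×10⁻⁸)]^(1/4) = (8.04×10⁸)^(1/4) = 168 K.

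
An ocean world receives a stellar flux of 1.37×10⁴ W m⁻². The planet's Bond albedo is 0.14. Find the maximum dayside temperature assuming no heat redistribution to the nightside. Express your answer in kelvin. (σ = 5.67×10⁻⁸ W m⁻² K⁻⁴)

With no redistribution each surface element balances locally: S(1−A) = σT⁴.
T = [1.37×10⁴ × 0.86 / 5.67×10⁻⁸]^(1/4) = (2.08×10¹¹)^(1/4) = 675 K.

T_ss ≈ 675 K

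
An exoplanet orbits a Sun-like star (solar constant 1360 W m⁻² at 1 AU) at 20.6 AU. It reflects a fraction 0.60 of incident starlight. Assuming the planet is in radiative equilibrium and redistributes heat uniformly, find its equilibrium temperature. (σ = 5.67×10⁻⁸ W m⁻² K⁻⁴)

Flux at 20.6 AU: S = 1360/20.6² = 3.20 W m⁻².
Energy balance: absorbed = emitted ⇒ πR²·S(1−A) = 4πR²·σT_eq⁴, so T_eq⁴ = S(1−A)/(4σ).
T_eq = [3.20 × 0.40 / (4 × 5.67×10⁻⁸)]^(1/4) = (5.65×10⁶)^(1/4) = 48.8 K.

T_eq ≈ 48.8 K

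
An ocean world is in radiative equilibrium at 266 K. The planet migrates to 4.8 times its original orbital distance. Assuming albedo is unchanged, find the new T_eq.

T_eq ∝ L^(1/4) · d^(−1/2).
T′ = 266 / 4.8^(1/2) = 121 K.

T_eq ≈ 121 K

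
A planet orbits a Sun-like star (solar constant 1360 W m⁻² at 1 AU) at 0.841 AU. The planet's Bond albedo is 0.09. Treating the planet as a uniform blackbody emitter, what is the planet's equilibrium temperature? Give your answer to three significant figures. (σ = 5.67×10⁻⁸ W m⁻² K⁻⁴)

T_eq ≈ 296 K

Flux at 0.841 AU: S = 1360/0.841² = 1920 W m⁻².
Energy balance: absorbed = emitted ⇒ πR²·S(1−A) = 4πR²·σT_eq⁴, so T_eq⁴ = S(1−A)/(4σ).
T_eq = [1920 × 0.91 / (4 × 5.67×10⁻⁸)]^(1/4) = (7.72×10⁹)^(1/4) = 296 K.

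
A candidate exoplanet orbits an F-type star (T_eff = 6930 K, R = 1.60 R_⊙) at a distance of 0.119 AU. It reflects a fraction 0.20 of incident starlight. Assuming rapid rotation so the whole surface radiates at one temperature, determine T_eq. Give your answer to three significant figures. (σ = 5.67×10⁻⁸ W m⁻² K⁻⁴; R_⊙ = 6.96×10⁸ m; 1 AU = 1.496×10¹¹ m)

R_⋆ = 1.60 × 6.96×10⁸ = 1.11×10⁹ m.
d = 0.119 AU = 1.78×10¹⁰ m.
L = 4πR_⋆²σT_⋆⁴ = 4π(1.11×10⁹)² × 5.67×10⁻⁸ × (6930)⁴ = 2.04×10²⁷ W.
S = L/(4πd²) = 5.12×10⁵ W m⁻².
Energy balance: absorbed = emitted ⇒ πR²·S(1−A) = 4πR²·σT_eq⁴, so T_eq⁴ = S(1−A)/(4σ).
T_eq = [5.12×10⁵ × 0.80 / (4 × 5.67×10⁻⁸)]^(1/4) = (1.80×10¹²)^(1/4) = 1160 K.

T_eq ≈ 1160 K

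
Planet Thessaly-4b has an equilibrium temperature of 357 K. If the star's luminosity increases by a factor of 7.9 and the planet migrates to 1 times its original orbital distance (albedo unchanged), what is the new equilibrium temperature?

T_eq ∝ L^(1/4) · d^(−1/2).
T′ = 357 × 7.9^(1/4) / 1^(1/2) = 599 K.

T_eq ≈ 599 K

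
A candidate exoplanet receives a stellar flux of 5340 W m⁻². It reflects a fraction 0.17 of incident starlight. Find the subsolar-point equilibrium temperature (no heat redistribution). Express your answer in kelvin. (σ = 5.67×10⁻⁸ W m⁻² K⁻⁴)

At the subsolar point the surface absorbs S(1−A) and emits σT⁴ per unit area — no factor of 4, since only the local patch is in balance.
T = [5340 × 0.83 / 5.67×10⁻⁸]^(1/4) = (7.82×10¹⁰)^(1/4) = 529 K.

T_ss ≈ 529 K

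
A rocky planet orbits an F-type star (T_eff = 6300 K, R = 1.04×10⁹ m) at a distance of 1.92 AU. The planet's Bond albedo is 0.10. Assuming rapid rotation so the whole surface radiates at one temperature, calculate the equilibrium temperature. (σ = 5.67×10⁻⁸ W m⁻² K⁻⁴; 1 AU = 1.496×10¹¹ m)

T_eq ≈ 261 K

d = 1.92 AU = 2.87×10¹¹ m.
L = 4πR_⋆²σT_⋆⁴ = 4π(1.04×10⁹)² × 5.67×10⁻⁸ × (6300)⁴ = 1.21×10²⁷ W.
S = L/(4πd²) = 1170 W m⁻².
Energy balance: absorbed = emitted ⇒ πR²·S(1−A) = 4πR²·σT_eq⁴, so T_eq⁴ = S(1−A)/(4σ).
T_eq = [1170 × 0.90 / (4 × 5.67×10⁻⁸)]^(1/4) = (4.65×10⁹)^(1/4) = 261 K.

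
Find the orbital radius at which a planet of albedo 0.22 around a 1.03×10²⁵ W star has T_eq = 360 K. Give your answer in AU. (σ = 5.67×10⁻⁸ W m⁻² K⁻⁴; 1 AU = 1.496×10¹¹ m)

From T_eq⁴ = L(1−A)/(16πσd²): d = √[L(1−A)/(16πσT_eq⁴)].
d = √[1.03×10²⁵ × 0.78 / (16π × 5.67×10⁻⁸ × (360)⁴)] = 1.30×10¹⁰ m = 0.0866 AU.

d ≈ 0.0866 AU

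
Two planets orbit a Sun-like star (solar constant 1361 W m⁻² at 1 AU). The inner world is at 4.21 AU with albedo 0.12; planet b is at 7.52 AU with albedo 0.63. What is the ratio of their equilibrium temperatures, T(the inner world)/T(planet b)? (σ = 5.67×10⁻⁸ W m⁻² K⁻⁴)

T_eq = [S₀(1−A)/(4σd²)]^(1/4), so T ∝ (1−A)^(1/4) / √d.
T₁ = [1361×0.88/(4×5.67×10⁻⁸×4.21²)]^(1/4) = 131.38 K.
T₂ = [1361×0.37/(4×5.67×10⁻⁸×7.52²)]^(1/4) = 79.16 K.

T₁/T₂ ≈ 1.660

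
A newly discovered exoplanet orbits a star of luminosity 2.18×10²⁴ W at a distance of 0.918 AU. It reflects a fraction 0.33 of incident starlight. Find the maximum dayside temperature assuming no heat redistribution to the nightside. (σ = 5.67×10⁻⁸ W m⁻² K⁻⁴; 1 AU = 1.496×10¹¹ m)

T_ss ≈ 102 K

d = 0.918 AU = 1.37×10¹¹ m.
Flux: S = L/(4πd²) = 2.18×10²⁴/(4π×(1.37×10¹¹)²) = 9.20 W m⁻².
With no redistribution each surface element balances locally: S(1−A) = σT⁴.
T = [9.20 × 0.67 / 5.67×10⁻⁸]^(1/4) = (1.09×10⁸)^(1/4) = 102 K.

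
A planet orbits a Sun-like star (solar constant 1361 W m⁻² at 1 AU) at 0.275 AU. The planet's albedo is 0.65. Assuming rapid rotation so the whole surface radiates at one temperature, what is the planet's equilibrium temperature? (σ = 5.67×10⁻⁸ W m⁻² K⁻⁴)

T_eq ≈ 408 K

Flux at 0.275 AU: S = 1361/0.275² = 1.80×10⁴ W m⁻².
Energy balance: absorbed = emitted ⇒ πR²·S(1−A) = 4πR²·σT_eq⁴, so T_eq⁴ = S(1−A)/(4σ).
T_eq = [1.80×10⁴ × 0.35 / (4 × 5.67×10⁻⁸)]^(1/4) = (2.78×10¹⁰)^(1/4) = 408 K.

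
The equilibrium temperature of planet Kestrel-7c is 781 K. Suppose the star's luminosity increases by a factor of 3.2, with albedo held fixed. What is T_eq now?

T_eq ≈ 1040 K

T_eq ∝ L^(1/4) · d^(−1/2).
T′ = 781 × 3.2^(1/4) = 1040 K.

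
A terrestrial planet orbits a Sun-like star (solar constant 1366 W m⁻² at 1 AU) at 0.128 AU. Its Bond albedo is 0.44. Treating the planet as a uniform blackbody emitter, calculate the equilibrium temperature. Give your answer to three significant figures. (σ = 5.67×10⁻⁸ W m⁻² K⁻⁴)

Flux at 0.128 AU: S = 1366/0.128² = 8.34×10⁴ W m⁻².
Energy balance: absorbed = emitted ⇒ πR²·S(1−A) = 4πR²·σT_eq⁴, so T_eq⁴ = S(1−A)/(4σ).
T_eq = [8.34×10⁴ × 0.56 / (4 × 5.67×10⁻⁸)]^(1/4) = (2.06×10¹¹)^(1/4) = 674 K.

T_eq ≈ 674 K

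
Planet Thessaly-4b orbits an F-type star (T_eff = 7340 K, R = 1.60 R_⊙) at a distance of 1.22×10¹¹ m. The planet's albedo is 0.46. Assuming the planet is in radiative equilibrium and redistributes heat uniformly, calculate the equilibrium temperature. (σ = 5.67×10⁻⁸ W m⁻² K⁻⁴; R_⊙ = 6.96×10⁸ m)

T_eq ≈ 425 K

R_⋆ = 1.60 × 6.96×10⁸ = 1.11×10⁹ m.
L = 4πR_⋆²σT_⋆⁴ = 4π(1.11×10⁹)² × 5.67×10⁻⁸ × (7340)⁴ = 2.56×10²⁷ W.
S = L/(4πd²) = 1.37×10⁴ W m⁻².
Energy balance: absorbed = emitted ⇒ πR²·S(1−A) = 4πR²·σT_eq⁴, so T_eq⁴ = S(1−A)/(4σ).
T_eq = [1.37×10⁴ × 0.54 / (4 × 5.67×10⁻⁸)]^(1/4) = (3.26×10¹⁰)^(1/4) = 425 K.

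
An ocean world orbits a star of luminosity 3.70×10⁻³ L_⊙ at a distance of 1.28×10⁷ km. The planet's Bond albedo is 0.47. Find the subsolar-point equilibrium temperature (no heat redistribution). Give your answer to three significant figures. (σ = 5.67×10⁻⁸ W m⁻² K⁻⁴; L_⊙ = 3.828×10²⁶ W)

T_ss ≈ 283 K

d = 1.28×10⁷ km = 1.28×10¹⁰ m.
L = 3.70×10⁻³ × 3.828×10²⁶ = 1.42×10²⁴ W.
Flux: S = L/(4πd²) = 1.42×10²⁴/(4π×(1.28×10¹⁰)²) = 688 W m⁻².
At the subsolar point the surface absorbs S(1−A) and emits σT⁴ per unit area — no factor of 4, since only the local patch is in balance.
T = [688 × 0.53 / 5.67×10⁻⁸]^(1/4) = (6.43×10⁹)^(1/4) = 283 K.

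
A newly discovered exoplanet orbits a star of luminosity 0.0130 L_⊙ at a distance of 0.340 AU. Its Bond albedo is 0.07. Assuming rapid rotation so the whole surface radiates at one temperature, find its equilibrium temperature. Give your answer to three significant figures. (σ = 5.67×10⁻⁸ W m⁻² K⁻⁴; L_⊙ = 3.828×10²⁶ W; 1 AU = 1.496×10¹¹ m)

T_eq ≈ 158 K

d = 0.340 AU = 5.09×10¹⁰ m.
L = 0.0130 × 3.828×10²⁶ = 4.98×10²⁴ W.
Flux: S = L/(4πd²) = 4.98×10²⁴/(4π×(5.09×10¹⁰)²) = 153 W m⁻².
Energy balance: absorbed = emitted ⇒ πR²·S(1−A) = 4πR²·σT_eq⁴, so T_eq⁴ = S(1−A)/(4σ).
T_eq = [153 × 0.93 / (4 × 5.67×10⁻⁸)]^(1/4) = (6.28×10⁸)^(1/4) = 158 K.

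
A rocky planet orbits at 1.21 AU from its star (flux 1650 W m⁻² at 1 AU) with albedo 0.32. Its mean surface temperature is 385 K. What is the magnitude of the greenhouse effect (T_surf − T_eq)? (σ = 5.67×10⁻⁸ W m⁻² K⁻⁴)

S = 1650/1.21² = 1127 W m⁻².
T_eq = [S(1−A)/(4σ)]^(1/4) = [1127×0.68/(4×5.67×10⁻⁸)]^(1/4) = 241.1 K.
ΔT = T_surf − T_eq = 385 − 241.1.

ΔT ≈ 143.9 K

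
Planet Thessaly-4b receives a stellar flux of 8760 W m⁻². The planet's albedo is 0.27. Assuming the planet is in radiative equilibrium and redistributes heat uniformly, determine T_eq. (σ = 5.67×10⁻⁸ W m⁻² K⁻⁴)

T_eq ≈ 410 K

Energy balance: absorbed = emitted ⇒ πR²·S(1−A) = 4πR²·σT_eq⁴, so T_eq⁴ = S(1−A)/(4σ).
T_eq = [8760 × 0.73 / (4 × 5.67×10⁻⁸)]^(1/4) = (2.82×10¹⁰)^(1/4) = 410 K.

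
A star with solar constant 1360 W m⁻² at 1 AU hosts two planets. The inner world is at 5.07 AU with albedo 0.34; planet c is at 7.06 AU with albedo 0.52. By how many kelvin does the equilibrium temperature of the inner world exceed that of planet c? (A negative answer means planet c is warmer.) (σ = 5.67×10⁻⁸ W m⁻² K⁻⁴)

ΔT ≈ 24.2 K

T_eq = [S₀(1−A)/(4σd²)]^(1/4), so T ∝ (1−A)^(1/4) / √d.
T₁ = [1360×0.66/(4×5.67×10⁻⁸×5.07²)]^(1/4) = 111.39 K.
T₂ = [1360×0.48/(4×5.67×10⁻⁸×7.06²)]^(1/4) = 87.17 K.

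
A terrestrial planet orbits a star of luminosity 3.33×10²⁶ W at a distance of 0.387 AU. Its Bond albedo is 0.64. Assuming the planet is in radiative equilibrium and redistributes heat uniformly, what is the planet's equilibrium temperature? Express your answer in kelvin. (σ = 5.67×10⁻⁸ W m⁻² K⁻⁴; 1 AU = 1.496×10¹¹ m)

d = 0.387 AU = 5.79×10¹⁰ m.
Flux: S = L/(4πd²) = 3.33×10²⁶/(4π×(5.79×10¹⁰)²) = 7910 W m⁻².
Energy balance: absorbed = emitted ⇒ πR²·S(1−A) = 4πR²·σT_eq⁴, so T_eq⁴ = S(1−A)/(4σ).
T_eq = [7910 × 0.36 / (4 × 5.67×10⁻⁸)]^(1/4) = (1.25×10¹⁰)^(1/4) = 335 K.

T_eq ≈ 335 K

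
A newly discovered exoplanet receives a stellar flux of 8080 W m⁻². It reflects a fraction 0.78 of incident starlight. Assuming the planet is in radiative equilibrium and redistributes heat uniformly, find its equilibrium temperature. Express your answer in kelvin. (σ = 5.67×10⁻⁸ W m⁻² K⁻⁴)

Energy balance: absorbed = emitted ⇒ πR²·S(1−A) = 4πR²·σT_eq⁴, so T_eq⁴ = S(1−A)/(4σ).
T_eq = [8080 × 0.22 / (4 × 5.67×10⁻⁸)]^(1/4) = (7.84×10⁹)^(1/4) = 298 K.

T_eq ≈ 298 K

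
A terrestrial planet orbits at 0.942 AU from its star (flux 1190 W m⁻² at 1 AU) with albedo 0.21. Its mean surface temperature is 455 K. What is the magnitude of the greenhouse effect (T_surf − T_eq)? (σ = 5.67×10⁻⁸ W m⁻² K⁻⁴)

ΔT ≈ 193.6 K

S = 1190/0.942² = 1341 W m⁻².
T_eq = [S(1−A)/(4σ)]^(1/4) = [1341×0.79/(4×5.67×10⁻⁸)]^(1/4) = 261.4 K.
ΔT = T_surf − T_eq = 455 − 261.4.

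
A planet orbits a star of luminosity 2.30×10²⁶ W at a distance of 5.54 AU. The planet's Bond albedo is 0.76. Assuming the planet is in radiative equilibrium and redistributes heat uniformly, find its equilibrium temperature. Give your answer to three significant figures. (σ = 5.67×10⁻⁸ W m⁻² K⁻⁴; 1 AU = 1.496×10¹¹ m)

d = 5.54 AU = 8.29×10¹¹ m.
Flux: S = L/(4πd²) = 2.30×10²⁶/(4π×(8.29×10¹¹)²) = 26.6 W m⁻².
Energy balance: absorbed = emitted ⇒ πR²·S(1−A) = 4πR²·σT_eq⁴, so T_eq⁴ = S(1−A)/(4σ).
T_eq = [26.6 × 0.24 / (4 × 5.67×10⁻⁸)]^(1/4) = (2.82×10⁷)^(1/4) = 72.9 K.

T_eq ≈ 72.9 K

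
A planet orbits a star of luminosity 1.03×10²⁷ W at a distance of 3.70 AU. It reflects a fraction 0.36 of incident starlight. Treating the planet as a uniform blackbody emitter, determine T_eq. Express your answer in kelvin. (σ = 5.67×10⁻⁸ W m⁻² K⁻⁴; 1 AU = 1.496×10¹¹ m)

d = 3.70 AU = 5.54×10¹¹ m.
Flux: S = L/(4πd²) = 1.03×10²⁷/(4π×(5.54×10¹¹)²) = 268 W m⁻².
Energy balance: absorbed = emitted ⇒ πR²·S(1−A) = 4πR²·σT_eq⁴, so T_eq⁴ = S(1−A)/(4σ).
T_eq = [268 × 0.64 / (4 × 5.67×10⁻⁸)]^(1/4) = (7.55×10⁸)^(1/4) = 166 K.

T_eq ≈ 166 K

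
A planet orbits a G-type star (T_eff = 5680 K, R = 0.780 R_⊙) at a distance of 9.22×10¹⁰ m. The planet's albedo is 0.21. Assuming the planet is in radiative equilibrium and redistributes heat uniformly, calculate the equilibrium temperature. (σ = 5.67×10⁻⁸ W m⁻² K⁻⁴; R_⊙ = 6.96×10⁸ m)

R_⋆ = 0.780 × 6.96×10⁸ = 5.43×10⁸ m.
L = 4πR_⋆²σT_⋆⁴ = 4π(5.43×10⁸)² × 5.67×10⁻⁸ × (5680)⁴ = 2.19×10²⁶ W.
S = L/(4πd²) = 2050 W m⁻².
Energy balance: absorbed = emitted ⇒ πR²·S(1−A) = 4πR²·σT_eq⁴, so T_eq⁴ = S(1−A)/(4σ).
T_eq = [2050 × 0.79 / (4 × 5.67×10⁻⁸)]^(1/4) = (7.13×10⁹)^(1/4) = 291 K.

T_eq ≈ 291 K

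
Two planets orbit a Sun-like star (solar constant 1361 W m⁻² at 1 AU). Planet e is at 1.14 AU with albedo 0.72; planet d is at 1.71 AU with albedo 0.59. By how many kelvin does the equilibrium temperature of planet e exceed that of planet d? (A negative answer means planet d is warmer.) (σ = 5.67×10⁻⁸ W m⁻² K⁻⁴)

T_eq = [S₀(1−A)/(4σd²)]^(1/4), so T ∝ (1−A)^(1/4) / √d.
T₁ = [1361×0.28/(4×5.67×10⁻⁸×1.14²)]^(1/4) = 189.62 K.
T₂ = [1361×0.41/(4×5.67×10⁻⁸×1.71²)]^(1/4) = 170.31 K.

ΔT ≈ 19.3 K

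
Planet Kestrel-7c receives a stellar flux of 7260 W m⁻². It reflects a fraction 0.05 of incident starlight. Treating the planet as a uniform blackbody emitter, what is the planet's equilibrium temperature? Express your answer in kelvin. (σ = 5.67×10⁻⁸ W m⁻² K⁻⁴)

T_eq ≈ 418 K

Energy balance: absorbed = emitted ⇒ πR²·S(1−A) = 4πR²·σT_eq⁴, so T_eq⁴ = S(1−A)/(4σ).
T_eq = [7260 × 0.95 / (4 × 5.67×10⁻⁸)]^(1/4) = (3.04×10¹⁰)^(1/4) = 418 K.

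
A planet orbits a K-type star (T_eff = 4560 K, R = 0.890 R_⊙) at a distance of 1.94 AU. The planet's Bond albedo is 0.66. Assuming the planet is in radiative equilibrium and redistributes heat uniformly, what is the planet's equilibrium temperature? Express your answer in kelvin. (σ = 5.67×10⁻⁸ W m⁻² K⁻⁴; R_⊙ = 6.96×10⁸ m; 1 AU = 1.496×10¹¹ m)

R_⋆ = 0.890 × 6.96×10⁸ = 6.19×10⁸ m.
d = 1.94 AU = 2.90×10¹¹ m.
L = 4πR_⋆²σT_⋆⁴ = 4π(6.19×10⁸)² × 5.67×10⁻⁸ × (4560)⁴ = 1.18×10²⁶ W.
S = L/(4πd²) = 112 W m⁻².
Energy balance: absorbed = emitted ⇒ πR²·S(1−A) = 4πR²·σT_eq⁴, so T_eq⁴ = S(1−A)/(4σ).
T_eq = [112 × 0.34 / (4 × 5.67×10⁻⁸)]^(1/4) = (1.67×10⁸)^(1/4) = 114 K.

T_eq ≈ 114 K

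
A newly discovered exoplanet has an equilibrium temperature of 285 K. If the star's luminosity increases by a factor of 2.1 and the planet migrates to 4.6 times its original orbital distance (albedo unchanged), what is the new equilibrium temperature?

T_eq ≈ 160 K

T_eq ∝ L^(1/4) · d^(−1/2).
T′ = 285 × 2.1^(1/4) / 4.6^(1/2) = 160 K.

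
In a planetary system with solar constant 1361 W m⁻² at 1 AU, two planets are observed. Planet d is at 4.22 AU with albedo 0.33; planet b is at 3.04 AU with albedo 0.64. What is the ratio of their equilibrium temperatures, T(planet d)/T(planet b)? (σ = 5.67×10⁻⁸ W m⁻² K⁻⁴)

T_eq = [S₀(1−A)/(4σd²)]^(1/4), so T ∝ (1−A)^(1/4) / √d.
T₁ = [1361×0.67/(4×5.67×10⁻⁸×4.22²)]^(1/4) = 122.58 K.
T₂ = [1361×0.36/(4×5.67×10⁻⁸×3.04²)]^(1/4) = 123.65 K.

T₁/T₂ ≈ 0.991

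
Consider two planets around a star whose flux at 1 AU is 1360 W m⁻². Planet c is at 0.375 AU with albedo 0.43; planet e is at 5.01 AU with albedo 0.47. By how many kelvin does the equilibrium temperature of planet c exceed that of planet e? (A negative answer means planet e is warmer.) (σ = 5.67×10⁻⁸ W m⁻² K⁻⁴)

ΔT ≈ 288.8 K

T_eq = [S₀(1−A)/(4σd²)]^(1/4), so T ∝ (1−A)^(1/4) / √d.
T₁ = [1360×0.57/(4×5.67×10⁻⁸×0.375²)]^(1/4) = 394.85 K.
T₂ = [1360×0.53/(4×5.67×10⁻⁸×5.01²)]^(1/4) = 106.08 K.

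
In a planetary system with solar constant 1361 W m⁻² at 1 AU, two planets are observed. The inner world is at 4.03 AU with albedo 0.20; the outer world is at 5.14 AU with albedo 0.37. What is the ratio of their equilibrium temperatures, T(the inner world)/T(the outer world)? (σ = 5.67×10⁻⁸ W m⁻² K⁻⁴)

T₁/T₂ ≈ 1.199

T_eq = [S₀(1−A)/(4σd²)]^(1/4), so T ∝ (1−A)^(1/4) / √d.
T₁ = [1361×0.80/(4×5.67×10⁻⁸×4.03²)]^(1/4) = 131.12 K.
T₂ = [1361×0.63/(4×5.67×10⁻⁸×5.14²)]^(1/4) = 109.37 K.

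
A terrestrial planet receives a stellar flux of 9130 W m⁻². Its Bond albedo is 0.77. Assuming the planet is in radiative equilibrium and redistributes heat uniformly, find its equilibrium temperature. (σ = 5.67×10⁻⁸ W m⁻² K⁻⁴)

Energy balance: absorbed = emitted ⇒ πR²·S(1−A) = 4πR²·σT_eq⁴, so T_eq⁴ = S(1−A)/(4σ).
T_eq = [9130 × 0.23 / (4 × 5.67×10⁻⁸)]^(1/4) = (9.26×10⁹)^(1/4) = 310 K.

T_eq ≈ 310 K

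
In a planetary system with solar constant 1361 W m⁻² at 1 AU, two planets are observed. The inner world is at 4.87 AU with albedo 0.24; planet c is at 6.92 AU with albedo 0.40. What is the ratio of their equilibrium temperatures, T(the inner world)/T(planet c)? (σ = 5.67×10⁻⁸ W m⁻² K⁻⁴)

T_eq = [S₀(1−A)/(4σd²)]^(1/4), so T ∝ (1−A)^(1/4) / √d.
T₁ = [1361×0.76/(4×5.67×10⁻⁸×4.87²)]^(1/4) = 117.76 K.
T₂ = [1361×0.60/(4×5.67×10⁻⁸×6.92²)]^(1/4) = 93.12 K.

T₁/T₂ ≈ 1.265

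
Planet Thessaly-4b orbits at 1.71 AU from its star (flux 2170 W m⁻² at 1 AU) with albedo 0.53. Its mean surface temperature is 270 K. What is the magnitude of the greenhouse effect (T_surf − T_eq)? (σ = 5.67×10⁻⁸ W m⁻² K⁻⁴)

ΔT ≈ 72.0 K

S = 2170/1.71² = 742.1 W m⁻².
T_eq = [S(1−A)/(4σ)]^(1/4) = [742.1×0.47/(4×5.67×10⁻⁸)]^(1/4) = 198.0 K.
ΔT = T_surf − T_eq = 270 − 198.0.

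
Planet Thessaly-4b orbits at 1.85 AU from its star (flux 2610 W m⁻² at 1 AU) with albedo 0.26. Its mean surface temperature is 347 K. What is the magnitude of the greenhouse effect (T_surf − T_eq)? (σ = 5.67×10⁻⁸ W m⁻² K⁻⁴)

S = 2610/1.85² = 762.6 W m⁻².
T_eq = [S(1−A)/(4σ)]^(1/4) = [762.6×0.74/(4×5.67×10⁻⁸)]^(1/4) = 223.3 K.
ΔT = T_surf − T_eq = 347 − 223.3.

ΔT ≈ 123.7 K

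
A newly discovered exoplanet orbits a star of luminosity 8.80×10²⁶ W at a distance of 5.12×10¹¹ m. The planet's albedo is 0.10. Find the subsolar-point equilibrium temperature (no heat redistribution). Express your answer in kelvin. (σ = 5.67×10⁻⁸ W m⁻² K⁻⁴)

T_ss ≈ 255 K

Flux: S = L/(4πd²) = 8.80×10²⁶/(4π×(5.12×10¹¹)²) = 267 W m⁻².
At the subsolar point the surface absorbs S(1−A) and emits σT⁴ per unit area — no factor of 4, since only the local patch is in balance.
T = [267 × 0.90 / 5.67×10⁻⁸]^(1/4) = (4.24×10⁹)^(1/4) = 255 K.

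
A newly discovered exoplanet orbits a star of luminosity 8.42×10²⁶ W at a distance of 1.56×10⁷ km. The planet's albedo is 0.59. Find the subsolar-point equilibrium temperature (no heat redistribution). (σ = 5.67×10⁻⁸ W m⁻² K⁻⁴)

d = 1.56×10⁷ km = 1.56×10¹⁰ m.
Flux: S = L/(4πd²) = 8.42×10²⁶/(4π×(1.56×10¹⁰)²) = 2.75×10⁵ W m⁻².
At the subsolar point the surface absorbs S(1−A) and emits σT⁴ per unit area — no factor of 4, since only the local patch is in balance.
T = [2.75×10⁵ × 0.41 / 5.67×10⁻⁸]^(1/4) = (1.99×10¹²)^(1/4) = 1190 K.

T_ss ≈ 1190 K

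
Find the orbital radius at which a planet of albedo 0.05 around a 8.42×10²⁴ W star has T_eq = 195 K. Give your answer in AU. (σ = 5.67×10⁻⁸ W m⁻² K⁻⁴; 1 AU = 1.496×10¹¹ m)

From T_eq⁴ = L(1−A)/(16πσd²): d = √[L(1−A)/(16πσT_eq⁴)].
d = √[8.42×10²⁴ × 0.95 / (16π × 5.67×10⁻⁸ × (195)⁴)] = 4.41×10¹⁰ m = 0.295 AU.

d ≈ 0.295 AU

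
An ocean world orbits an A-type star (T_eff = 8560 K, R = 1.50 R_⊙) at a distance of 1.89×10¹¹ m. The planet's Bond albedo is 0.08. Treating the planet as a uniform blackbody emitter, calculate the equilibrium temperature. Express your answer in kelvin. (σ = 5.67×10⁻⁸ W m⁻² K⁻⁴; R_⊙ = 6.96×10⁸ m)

R_⋆ = 1.50 × 6.96×10⁸ = 1.04×10⁹ m.
L = 4πR_⋆²σT_⋆⁴ = 4π(1.04×10⁹)² × 5.67×10⁻⁸ × (8560)⁴ = 4.17×10²⁷ W.
S = L/(4πd²) = 9290 W m⁻².
Energy balance: absorbed = emitted ⇒ πR²·S(1−A) = 4πR²·σT_eq⁴, so T_eq⁴ = S(1−A)/(4σ).
T_eq = [9290 × 0.92 / (4 × 5.67×10⁻⁸)]^(1/4) = (3.77×10¹⁰)^(1/4) = 441 K.

T_eq ≈ 441 K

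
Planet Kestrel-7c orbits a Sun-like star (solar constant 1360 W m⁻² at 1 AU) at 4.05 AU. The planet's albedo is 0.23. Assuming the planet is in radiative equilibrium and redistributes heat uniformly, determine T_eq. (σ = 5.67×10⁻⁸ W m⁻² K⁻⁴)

T_eq ≈ 130 K

Flux at 4.05 AU: S = 1360/4.05² = 82.9 W m⁻².
Energy balance: absorbed = emitted ⇒ πR²·S(1−A) = 4πR²·σT_eq⁴, so T_eq⁴ = S(1−A)/(4σ).
T_eq = [82.9 × 0.77 / (4 × 5.67×10⁻⁸)]^(1/4) = (2.81×10⁸)^(1/4) = 130 K.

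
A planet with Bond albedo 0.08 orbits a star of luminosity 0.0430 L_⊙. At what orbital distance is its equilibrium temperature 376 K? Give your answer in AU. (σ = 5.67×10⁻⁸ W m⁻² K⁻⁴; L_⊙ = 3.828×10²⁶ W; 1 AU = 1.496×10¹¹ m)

L = 0.0430 × 3.828×10²⁶ = 1.65×10²⁵ W.
From T_eq⁴ = L(1−A)/(16πσd²): d = √[L(1−A)/(16πσT_eq⁴)].
d = √[1.65×10²⁵ × 0.92 / (16π × 5.67×10⁻⁸ × (376)⁴)] = 1.63×10¹⁰ m = 0.109 AU.

d ≈ 0.109 AU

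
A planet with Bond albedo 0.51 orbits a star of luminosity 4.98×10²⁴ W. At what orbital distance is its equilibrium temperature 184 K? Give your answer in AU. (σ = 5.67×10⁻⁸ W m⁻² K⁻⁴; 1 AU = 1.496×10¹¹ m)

From T_eq⁴ = L(1−A)/(16πσd²): d = √[L(1−A)/(16πσT_eq⁴)].
d = √[4.98×10²⁴ × 0.49 / (16π × 5.67×10⁻⁸ × (184)⁴)] = 2.73×10¹⁰ m = 0.183 AU.

d ≈ 0.183 AU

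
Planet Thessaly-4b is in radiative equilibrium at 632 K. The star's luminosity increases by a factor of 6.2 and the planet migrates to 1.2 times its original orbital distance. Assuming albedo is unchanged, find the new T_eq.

T_eq ∝ L^(1/4) · d^(−1/2).
T′ = 632 × 6.2^(1/4) / 1.2^(1/2) = 910 K.

T_eq ≈ 910 K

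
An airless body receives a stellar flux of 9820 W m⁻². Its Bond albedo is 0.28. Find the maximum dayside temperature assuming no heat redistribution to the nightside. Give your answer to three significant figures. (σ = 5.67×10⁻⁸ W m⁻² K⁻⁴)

With no redistribution each surface element balances locally: S(1−A) = σT⁴.
T = [9820 × 0.72 / 5.67×10⁻⁸]^(1/4) = (1.25×10¹¹)^(1/4) = 594 K.

T_ss ≈ 594 K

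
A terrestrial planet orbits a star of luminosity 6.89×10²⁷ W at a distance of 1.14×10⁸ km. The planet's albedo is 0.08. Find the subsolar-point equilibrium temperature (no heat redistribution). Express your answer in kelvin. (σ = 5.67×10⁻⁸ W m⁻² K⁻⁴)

T_ss ≈ 910 K

d = 1.14×10⁸ km = 1.14×10¹¹ m.
Flux: S = L/(4πd²) = 6.89×10²⁷/(4π×(1.14×10¹¹)²) = 4.22×10⁴ W m⁻².
At the subsolar point the surface absorbs S(1−A) and emits σT⁴ per unit area — no factor of 4, since only the local patch is in balance.
T = [4.22×10⁴ × 0.92 / 5.67×10⁻⁸]^(1/4) = (6.85×10¹¹)^(1/4) = 910 K.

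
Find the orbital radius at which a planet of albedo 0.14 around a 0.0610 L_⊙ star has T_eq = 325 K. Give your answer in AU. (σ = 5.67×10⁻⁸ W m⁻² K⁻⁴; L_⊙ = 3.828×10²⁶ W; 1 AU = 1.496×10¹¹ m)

d ≈ 0.168 AU

L = 0.0610 × 3.828×10²⁶ = 2.34×10²⁵ W.
From T_eq⁴ = L(1−A)/(16πσd²): d = √[L(1−A)/(16πσT_eq⁴)].
d = √[2.34×10²⁵ × 0.86 / (16π × 5.67×10⁻⁸ × (325)⁴)] = 2.51×10¹⁰ m = 0.168 AU.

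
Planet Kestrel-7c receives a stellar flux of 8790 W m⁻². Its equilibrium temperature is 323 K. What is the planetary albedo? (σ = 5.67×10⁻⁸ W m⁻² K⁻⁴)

From T_eq⁴ = S(1−A)/(4σ): 1−A = 4σT_eq⁴/S.
1−A = 4 × 5.67×10⁻⁸ × (323)⁴ / 8790 = 0.281.

A ≈ 0.72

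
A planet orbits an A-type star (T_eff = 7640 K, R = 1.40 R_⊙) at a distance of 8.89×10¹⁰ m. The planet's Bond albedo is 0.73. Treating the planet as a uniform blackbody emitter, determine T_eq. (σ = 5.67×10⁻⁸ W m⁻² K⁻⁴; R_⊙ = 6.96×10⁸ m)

R_⋆ = 1.40 × 6.96×10⁸ = 9.74×10⁸ m.
L = 4πR_⋆²σT_⋆⁴ = 4π(9.74×10⁸)² × 5.67×10⁻⁸ × (7640)⁴ = 2.30×10²⁷ W.
S = L/(4πd²) = 2.32×10⁴ W m⁻².
Energy balance: absorbed = emitted ⇒ πR²·S(1−A) = 4πR²·σT_eq⁴, so T_eq⁴ = S(1−A)/(4σ).
T_eq = [2.32×10⁴ × 0.27 / (4 × 5.67×10⁻⁸)]^(1/4) = (2.76×10¹⁰)^(1/4) = 408 K.

T_eq ≈ 408 K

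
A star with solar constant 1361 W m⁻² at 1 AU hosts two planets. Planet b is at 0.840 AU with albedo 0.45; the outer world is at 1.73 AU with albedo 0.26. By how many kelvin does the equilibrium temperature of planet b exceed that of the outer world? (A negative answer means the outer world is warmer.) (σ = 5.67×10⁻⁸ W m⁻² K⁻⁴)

ΔT ≈ 65.3 K

T_eq = [S₀(1−A)/(4σd²)]^(1/4), so T ∝ (1−A)^(1/4) / √d.
T₁ = [1361×0.55/(4×5.67×10⁻⁸×0.840²)]^(1/4) = 261.52 K.
T₂ = [1361×0.74/(4×5.67×10⁻⁸×1.73²)]^(1/4) = 196.26 K.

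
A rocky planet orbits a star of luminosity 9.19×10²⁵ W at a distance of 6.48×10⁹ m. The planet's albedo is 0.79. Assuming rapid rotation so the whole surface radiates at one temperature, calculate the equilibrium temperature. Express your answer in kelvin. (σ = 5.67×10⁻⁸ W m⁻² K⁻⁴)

T_eq ≈ 634 K

Flux: S = L/(4πd²) = 9.19×10²⁵/(4π×(6.48×10⁹)²) = 1.74×10⁵ W m⁻².
Energy balance: absorbed = emitted ⇒ πR²·S(1−A) = 4πR²·σT_eq⁴, so T_eq⁴ = S(1−A)/(4σ).
T_eq = [1.74×10⁵ × 0.21 / (4 × 5.67×10⁻⁸)]^(1/4) = (1.61×10¹¹)^(1/4) = 634 K.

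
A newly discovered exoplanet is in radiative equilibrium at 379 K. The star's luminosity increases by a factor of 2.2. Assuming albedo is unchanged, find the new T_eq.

T_eq ∝ L^(1/4) · d^(−1/2).
T′ = 379 × 2.2^(1/4) = 462 K.

T_eq ≈ 462 K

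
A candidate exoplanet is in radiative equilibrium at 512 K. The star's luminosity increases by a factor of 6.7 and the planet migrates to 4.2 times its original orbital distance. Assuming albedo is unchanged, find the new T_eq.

T_eq ≈ 402 K

T_eq ∝ L^(1/4) · d^(−1/2).
T′ = 512 × 6.7^(1/4) / 4.2^(1/2) = 402 K.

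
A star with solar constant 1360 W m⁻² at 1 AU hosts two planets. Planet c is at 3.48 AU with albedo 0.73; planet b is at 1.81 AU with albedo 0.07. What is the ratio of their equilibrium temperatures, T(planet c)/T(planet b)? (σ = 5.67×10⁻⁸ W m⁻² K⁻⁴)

T_eq = [S₀(1−A)/(4σd²)]^(1/4), so T ∝ (1−A)^(1/4) / √d.
T₁ = [1360×0.27/(4×5.67×10⁻⁸×3.48²)]^(1/4) = 107.53 K.
T₂ = [1360×0.93/(4×5.67×10⁻⁸×1.81²)]^(1/4) = 203.12 K.

T₁/T₂ ≈ 0.529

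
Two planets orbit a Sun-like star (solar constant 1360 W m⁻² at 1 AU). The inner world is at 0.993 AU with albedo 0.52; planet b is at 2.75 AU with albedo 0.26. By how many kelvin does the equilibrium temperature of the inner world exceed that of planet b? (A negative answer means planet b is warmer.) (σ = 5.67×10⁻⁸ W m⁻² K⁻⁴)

ΔT ≈ 76.8 K

T_eq = [S₀(1−A)/(4σd²)]^(1/4), so T ∝ (1−A)^(1/4) / √d.
T₁ = [1360×0.48/(4×5.67×10⁻⁸×0.993²)]^(1/4) = 232.44 K.
T₂ = [1360×0.74/(4×5.67×10⁻⁸×2.75²)]^(1/4) = 155.64 K.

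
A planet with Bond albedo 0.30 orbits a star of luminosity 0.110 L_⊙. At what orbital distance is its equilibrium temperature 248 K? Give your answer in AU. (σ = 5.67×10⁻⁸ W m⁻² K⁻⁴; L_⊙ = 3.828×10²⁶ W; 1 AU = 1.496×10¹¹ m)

L = 0.110 × 3.828×10²⁶ = 4.21×10²⁵ W.
From T_eq⁴ = L(1−A)/(16πσd²): d = √[L(1−A)/(16πσT_eq⁴)].
d = √[4.21×10²⁵ × 0.70 / (16π × 5.67×10⁻⁸ × (248)⁴)] = 5.23×10¹⁰ m = 0.350 AU.

d ≈ 0.350 AU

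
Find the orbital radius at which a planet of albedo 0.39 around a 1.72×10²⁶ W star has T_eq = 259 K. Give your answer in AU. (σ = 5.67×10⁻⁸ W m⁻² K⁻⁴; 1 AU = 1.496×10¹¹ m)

d ≈ 0.605 AU

From T_eq⁴ = L(1−A)/(16πσd²): d = √[L(1−A)/(16πσT_eq⁴)].
d = √[1.72×10²⁶ × 0.61 / (16π × 5.67×10⁻⁸ × (259)⁴)] = 9.04×10¹⁰ m = 0.605 AU.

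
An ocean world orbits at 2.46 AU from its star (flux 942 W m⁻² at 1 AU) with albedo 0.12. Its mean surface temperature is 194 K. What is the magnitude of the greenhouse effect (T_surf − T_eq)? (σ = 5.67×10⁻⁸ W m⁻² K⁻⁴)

S = 942/2.46² = 155.7 W m⁻².
T_eq = [S(1−A)/(4σ)]^(1/4) = [155.7×0.88/(4×5.67×10⁻⁸)]^(1/4) = 156.8 K.
ΔT = T_surf − T_eq = 194 − 156.8.

ΔT ≈ 37.2 K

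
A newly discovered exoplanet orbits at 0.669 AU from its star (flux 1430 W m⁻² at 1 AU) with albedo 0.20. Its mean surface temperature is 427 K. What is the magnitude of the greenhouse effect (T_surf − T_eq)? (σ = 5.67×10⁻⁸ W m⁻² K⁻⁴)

S = 1430/0.669² = 3195 W m⁻².
T_eq = [S(1−A)/(4σ)]^(1/4) = [3195×0.80/(4×5.67×10⁻⁸)]^(1/4) = 325.8 K.
ΔT = T_surf − T_eq = 427 − 325.8.

ΔT ≈ 101.2 K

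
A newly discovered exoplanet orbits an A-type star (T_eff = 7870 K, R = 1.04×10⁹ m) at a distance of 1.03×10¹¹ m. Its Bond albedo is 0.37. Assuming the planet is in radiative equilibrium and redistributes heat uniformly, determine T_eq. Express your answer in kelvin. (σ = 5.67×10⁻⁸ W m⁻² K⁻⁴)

T_eq ≈ 498 K

L = 4πR_⋆²σT_⋆⁴ = 4π(1.04×10⁹)² × 5.67×10⁻⁸ × (7870)⁴ = 2.96×10²⁷ W.
S = L/(4πd²) = 2.22×10⁴ W m⁻².
Energy balance: absorbed = emitted ⇒ πR²·S(1−A) = 4πR²·σT_eq⁴, so T_eq⁴ = S(1−A)/(4σ).
T_eq = [2.22×10⁴ × 0.63 / (4 × 5.67×10⁻⁸)]^(1/4) = (6.16×10¹⁰)^(1/4) = 498 K.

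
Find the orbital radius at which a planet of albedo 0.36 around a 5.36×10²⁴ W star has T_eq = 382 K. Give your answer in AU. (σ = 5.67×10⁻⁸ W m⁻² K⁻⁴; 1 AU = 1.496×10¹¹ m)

From T_eq⁴ = L(1−A)/(16πσd²): d = √[L(1−A)/(16πσT_eq⁴)].
d = √[5.36×10²⁴ × 0.64 / (16π × 5.67×10⁻⁸ × (382)⁴)] = 7.52×10⁹ m = 0.0503 AU.

d ≈ 0.0503 AU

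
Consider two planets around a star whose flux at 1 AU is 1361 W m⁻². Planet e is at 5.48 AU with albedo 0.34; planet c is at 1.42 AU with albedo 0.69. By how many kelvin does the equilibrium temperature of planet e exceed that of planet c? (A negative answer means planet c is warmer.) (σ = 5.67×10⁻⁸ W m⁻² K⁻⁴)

T_eq = [S₀(1−A)/(4σd²)]^(1/4), so T ∝ (1−A)^(1/4) / √d.
T₁ = [1361×0.66/(4×5.67×10⁻⁸×5.48²)]^(1/4) = 107.16 K.
T₂ = [1361×0.31/(4×5.67×10⁻⁸×1.42²)]^(1/4) = 174.28 K.

ΔT ≈ -67.1 K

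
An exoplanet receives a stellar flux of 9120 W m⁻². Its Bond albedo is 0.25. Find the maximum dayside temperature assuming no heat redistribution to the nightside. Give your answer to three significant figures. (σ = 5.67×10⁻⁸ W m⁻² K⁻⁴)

With no redistribution each surface element balances locally: S(1−A) = σT⁴.
T = [9120 × 0.75 / 5.67×10⁻⁸]^(1/4) = (1.21×10¹¹)^(1/4) = 589 K.

T_ss ≈ 589 K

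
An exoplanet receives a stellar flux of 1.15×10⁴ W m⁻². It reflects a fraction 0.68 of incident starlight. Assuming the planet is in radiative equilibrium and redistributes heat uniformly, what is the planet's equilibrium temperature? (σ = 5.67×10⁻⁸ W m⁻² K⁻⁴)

T_eq ≈ 357 K

Energy balance: absorbed = emitted ⇒ πR²·S(1−A) = 4πR²·σT_eq⁴, so T_eq⁴ = S(1−A)/(4σ).
T_eq = [1.15×10⁴ × 0.32 / (4 × 5.67×10⁻⁸)]^(1/4) = (1.62×10¹⁰)^(1/4) = 357 K.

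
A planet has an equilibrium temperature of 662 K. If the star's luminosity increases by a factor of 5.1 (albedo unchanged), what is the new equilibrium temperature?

T_eq ≈ 995 K

T_eq ∝ L^(1/4) · d^(−1/2).
T′ = 662 × 5.1^(1/4) = 995 K.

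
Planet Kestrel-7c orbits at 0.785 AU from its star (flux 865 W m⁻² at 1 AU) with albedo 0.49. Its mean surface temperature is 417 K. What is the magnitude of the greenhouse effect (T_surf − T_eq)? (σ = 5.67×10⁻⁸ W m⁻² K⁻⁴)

ΔT ≈ 180.0 K

S = 865/0.785² = 1404 W m⁻².
T_eq = [S(1−A)/(4σ)]^(1/4) = [1404×0.51/(4×5.67×10⁻⁸)]^(1/4) = 237.0 K.
ΔT = T_surf − T_eq = 417 − 237.0.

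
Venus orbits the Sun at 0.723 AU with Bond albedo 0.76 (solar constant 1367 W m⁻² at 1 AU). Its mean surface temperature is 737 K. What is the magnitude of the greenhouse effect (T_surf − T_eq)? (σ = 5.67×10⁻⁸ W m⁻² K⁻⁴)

ΔT ≈ 507.6 K

S = 1367/0.723² = 2615 W m⁻².
T_eq = [S(1−A)/(4σ)]^(1/4) = [2615×0.24/(4×5.67×10⁻⁸)]^(1/4) = 229.4 K.
ΔT = T_surf − T_eq = 737 − 229.4.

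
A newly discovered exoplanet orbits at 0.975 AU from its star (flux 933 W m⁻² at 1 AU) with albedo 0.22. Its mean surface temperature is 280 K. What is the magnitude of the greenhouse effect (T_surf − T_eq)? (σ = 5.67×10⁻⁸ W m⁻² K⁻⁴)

ΔT ≈ 39.0 K

S = 933/0.975² = 981.5 W m⁻².
T_eq = [S(1−A)/(4σ)]^(1/4) = [981.5×0.78/(4×5.67×10⁻⁸)]^(1/4) = 241.0 K.
ΔT = T_surf − T_eq = 280 − 241.0.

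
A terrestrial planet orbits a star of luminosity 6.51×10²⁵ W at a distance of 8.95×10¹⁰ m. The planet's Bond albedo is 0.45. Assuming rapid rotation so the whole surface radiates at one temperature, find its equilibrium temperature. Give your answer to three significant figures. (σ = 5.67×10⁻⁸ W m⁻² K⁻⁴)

T_eq ≈ 199 K

Flux: S = L/(4πd²) = 6.51×10²⁵/(4π×(8.95×10¹⁰)²) = 647 W m⁻².
Energy balance: absorbed = emitted ⇒ πR²·S(1−A) = 4πR²·σT_eq⁴, so T_eq⁴ = S(1−A)/(4σ).
T_eq = [647 × 0.55 / (4 × 5.67×10⁻⁸)]^(1/4) = (1.57×10⁹)^(1/4) = 199 K.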